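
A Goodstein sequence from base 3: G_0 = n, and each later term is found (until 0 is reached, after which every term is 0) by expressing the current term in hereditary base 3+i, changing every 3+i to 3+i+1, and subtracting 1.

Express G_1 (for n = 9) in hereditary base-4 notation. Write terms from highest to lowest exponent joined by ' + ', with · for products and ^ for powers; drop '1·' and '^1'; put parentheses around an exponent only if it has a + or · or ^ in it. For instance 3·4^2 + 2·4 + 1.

3·4 + 3

G_0 = 9. HB_3(9) = 3^2. Bump = 16. G_1 = 15.
G_1 = 15. HB_4(15) = 3·4 + 3. Bump = 18. G_2 = 17.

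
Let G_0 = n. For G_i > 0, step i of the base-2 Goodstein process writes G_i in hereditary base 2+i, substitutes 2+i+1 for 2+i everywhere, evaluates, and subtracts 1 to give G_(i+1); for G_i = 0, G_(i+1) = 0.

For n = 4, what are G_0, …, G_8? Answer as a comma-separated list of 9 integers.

G_0=4  [base 2] 2^2  →[2↦3]→  3^3 = 27  −1 ⇒ G_1=26
G_1=26  [base 3] 2·3^2 + 2·3 + 2  →[3↦4]→  2·4^2 + 2·4 + 2 = 42  −1 ⇒ G_2=41
G_2=41  [base 4] 2·4^2 + 2·4 + 1  →[4↦5]→  2·5^2 + 2·5 + 1 = 61  −1 ⇒ G_3=60
G_3=60  [base 5] 2·5^2 + 2·5  →[5↦6]→  2·6^2 + 2·6 = 84  −1 ⇒ G_4=83
G_4=83  [base 6] 2·6^2 + 6 + 5  →[6↦7]→  2·7^2 + 7 + 5 = 110  −1 ⇒ G_5=109
G_5=109  [base 7] 2·7^2 + 7 + 4  →[7↦8]→  2·8^2 + 8 + 4 = 140  −1 ⇒ G_6=139
G_6=139  [base 8] 2·8^2 + 8 + 3  →[8↦9]→  2·9^2 + 9 + 3 = 174  −1 ⇒ G_7=173
G_7=173  [base 9] 2·9^2 + 9 + 2  →[9↦10]→  2·10^2 + 10 + 2 = 212  −1 ⇒ G_8=211

4, 26, 41, 60, 83, 109, 139, 173, 211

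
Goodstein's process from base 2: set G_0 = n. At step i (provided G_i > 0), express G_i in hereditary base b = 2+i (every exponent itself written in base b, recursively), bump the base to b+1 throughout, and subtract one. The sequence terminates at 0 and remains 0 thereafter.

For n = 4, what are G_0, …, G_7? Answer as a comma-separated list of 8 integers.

4, 26, 41, 60, 83, 109, 139, 173

G_0=4  [base 2] 2^2  →[2↦3]→  3^3 = 27  −1 ⇒ G_1=26
G_1=26  [base 3] 2·3^2 + 2·3 + 2  →[3↦4]→  2·4^2 + 2·4 + 2 = 42  −1 ⇒ G_2=41
G_2=41  [base 4] 2·4^2 + 2·4 + 1  →[4↦5]→  2·5^2 + 2·5 + 1 = 61  −1 ⇒ G_3=60
G_3=60  [base 5] 2·5^2 + 2·5  →[5↦6]→  2·6^2 + 2·6 = 84  −1 ⇒ G_4=83
G_4=83  [base 6] 2·6^2 + 6 + 5  →[6↦7]→  2·7^2 + 7 + 5 = 110  −1 ⇒ G_5=109
G_5=109  [base 7] 2·7^2 + 7 + 4  →[7↦8]→  2·8^2 + 8 + 4 = 140  −1 ⇒ G_6=139
G_6=139  [base 8] 2·8^2 + 8 + 3  →[8↦9]→  2·9^2 + 9 + 3 = 174  −1 ⇒ G_7=173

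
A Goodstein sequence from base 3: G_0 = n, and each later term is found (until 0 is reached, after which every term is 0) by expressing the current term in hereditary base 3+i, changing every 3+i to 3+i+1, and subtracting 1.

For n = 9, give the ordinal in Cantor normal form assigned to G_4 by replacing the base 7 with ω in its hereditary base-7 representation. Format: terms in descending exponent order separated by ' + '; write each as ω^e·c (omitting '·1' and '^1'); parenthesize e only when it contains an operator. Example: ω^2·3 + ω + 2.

i=0: 9 = 3^2 (b=3); 3→4: 4^2 = 16; 16−1 = 15
i=1: 15 = 3·4 + 3 (b=4); 4→5: 3·5 + 3 = 18; 18−1 = 17
i=2: 17 = 3·5 + 2 (b=5); 5→6: 3·6 + 2 = 20; 20−1 = 19
i=3: 19 = 3·6 + 1 (b=6); 6→7: 3·7 + 1 = 22; 22−1 = 21
i=4: 21 = 3·7 (b=7); 7→8: 3·8 = 24; 24−1 = 23

ω·3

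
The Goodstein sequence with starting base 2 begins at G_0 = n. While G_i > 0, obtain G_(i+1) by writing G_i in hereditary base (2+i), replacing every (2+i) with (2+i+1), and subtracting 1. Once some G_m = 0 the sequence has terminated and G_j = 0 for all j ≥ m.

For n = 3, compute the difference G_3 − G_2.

G_0 = 3. HB_2(3) = 2 + 1. Bump = 4. G_1 = 3.
G_1 = 3. HB_3(3) = 3. Bump = 4. G_2 = 3.
G_2 = 3. HB_4(3) = 3. Bump = 3. G_3 = 2.

-1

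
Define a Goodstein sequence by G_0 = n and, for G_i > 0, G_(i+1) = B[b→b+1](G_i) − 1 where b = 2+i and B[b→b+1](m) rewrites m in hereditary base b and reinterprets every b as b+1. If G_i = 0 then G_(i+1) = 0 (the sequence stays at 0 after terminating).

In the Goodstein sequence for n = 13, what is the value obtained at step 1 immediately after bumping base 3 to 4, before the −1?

1280

base 2: 13 = 2^(2 + 1) + 2^2 + 1; at 3: 3^(3 + 1) + 3^3 + 1 = 109; next = 108
base 3: 108 = 3^(3 + 1) + 3^3; at 4: 4^(4 + 1) + 4^4 = 1280; next = 1279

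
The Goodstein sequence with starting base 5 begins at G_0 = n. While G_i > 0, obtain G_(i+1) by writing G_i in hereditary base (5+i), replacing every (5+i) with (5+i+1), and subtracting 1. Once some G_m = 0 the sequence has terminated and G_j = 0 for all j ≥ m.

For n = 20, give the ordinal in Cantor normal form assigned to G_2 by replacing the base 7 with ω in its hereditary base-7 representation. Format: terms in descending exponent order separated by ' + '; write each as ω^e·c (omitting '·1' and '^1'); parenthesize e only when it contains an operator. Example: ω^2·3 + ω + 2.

ω·3 + 4

20 —HB5→ 4·5 —bump→ 4·6 = 24 —(−1)→ 23
23 —HB6→ 3·6 + 5 —bump→ 3·7 + 5 = 26 —(−1)→ 25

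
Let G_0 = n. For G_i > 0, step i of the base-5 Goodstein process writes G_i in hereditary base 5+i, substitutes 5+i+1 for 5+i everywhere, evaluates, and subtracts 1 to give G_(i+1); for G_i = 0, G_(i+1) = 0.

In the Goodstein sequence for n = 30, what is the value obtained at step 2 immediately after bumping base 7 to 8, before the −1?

G_0 = 30. HB_5(30) = 5^2 + 5. Bump = 42. G_1 = 41.
G_1 = 41. HB_6(41) = 6^2 + 5. Bump = 54. G_2 = 53.

68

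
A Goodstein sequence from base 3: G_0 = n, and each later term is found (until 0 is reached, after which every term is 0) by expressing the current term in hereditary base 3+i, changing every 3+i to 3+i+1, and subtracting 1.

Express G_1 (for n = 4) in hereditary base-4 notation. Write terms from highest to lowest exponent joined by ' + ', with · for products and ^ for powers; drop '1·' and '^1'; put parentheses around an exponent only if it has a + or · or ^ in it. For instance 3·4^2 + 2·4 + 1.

i=0: 4 = 3 + 1 (b=3); 3→4: 4 + 1 = 5; 5−1 = 4
i=1: 4 = 4 (b=4); 4→5: 5 = 5; 5−1 = 4

4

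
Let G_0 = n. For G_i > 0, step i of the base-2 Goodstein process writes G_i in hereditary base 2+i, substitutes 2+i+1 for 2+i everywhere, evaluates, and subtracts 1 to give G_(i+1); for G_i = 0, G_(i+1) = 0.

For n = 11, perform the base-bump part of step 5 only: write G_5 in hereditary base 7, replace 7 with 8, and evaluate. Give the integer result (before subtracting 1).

G_0 = 11. HB_2(11) = 2^(2 + 1) + 2 + 1. Bump = 85. G_1 = 84.
G_1 = 84. HB_3(84) = 3^(3 + 1) + 3. Bump = 1028. G_2 = 1027.
G_2 = 1027. HB_4(1027) = 4^(4 + 1) + 3. Bump = 15628. G_3 = 15627.
G_3 = 15627. HB_5(15627) = 5^(5 + 1) + 2. Bump = 279938. G_4 = 279937.
G_4 = 279937. HB_6(279937) = 6^(6 + 1) + 1. Bump = 5764802. G_5 = 5764801.
G_5 = 5764801. HB_7(5764801) = 7^(7 + 1). Bump = 134217728. G_6 = 134217727.

134217728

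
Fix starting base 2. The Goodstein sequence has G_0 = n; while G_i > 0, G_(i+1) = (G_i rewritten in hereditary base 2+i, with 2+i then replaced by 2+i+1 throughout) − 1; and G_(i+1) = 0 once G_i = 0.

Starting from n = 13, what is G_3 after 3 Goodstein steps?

16092

base 2: 13 = 2^(2 + 1) + 2^2 + 1; at 3: 3^(3 + 1) + 3^3 + 1 = 109; next = 108
base 3: 108 = 3^(3 + 1) + 3^3; at 4: 4^(4 + 1) + 4^4 = 1280; next = 1279
base 4: 1279 = 4^(4 + 1) + 3·4^3 + 3·4^2 + 3·4 + 3; at 5: 5^(5 + 1) + 3·5^3 + 3·5^2 + 3·5 + 3 = 16093; next = 16092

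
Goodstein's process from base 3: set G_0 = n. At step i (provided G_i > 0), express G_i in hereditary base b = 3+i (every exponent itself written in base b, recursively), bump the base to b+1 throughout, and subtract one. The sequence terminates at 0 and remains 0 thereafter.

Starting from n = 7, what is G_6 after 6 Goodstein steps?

9

(0) 7|_3 = 2·3 + 1 ↦ 2·4 + 1|_4 = 9 ⇒ 8
(1) 8|_4 = 2·4 ↦ 2·5|_5 = 10 ⇒ 9
(2) 9|_5 = 5 + 4 ↦ 6 + 4|_6 = 10 ⇒ 9
(3) 9|_6 = 6 + 3 ↦ 7 + 3|_7 = 10 ⇒ 9
(4) 9|_7 = 7 + 2 ↦ 8 + 2|_8 = 10 ⇒ 9
(5) 9|_8 = 8 + 1 ↦ 9 + 1|_9 = 10 ⇒ 9
(6) 9|_9 = 9 ↦ 10|_10 = 10 ⇒ 9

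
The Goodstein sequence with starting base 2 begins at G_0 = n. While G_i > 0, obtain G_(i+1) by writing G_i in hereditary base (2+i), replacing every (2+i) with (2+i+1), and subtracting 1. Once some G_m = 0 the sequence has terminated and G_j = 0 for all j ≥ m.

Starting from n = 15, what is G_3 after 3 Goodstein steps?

G_0 = 15. HB_2(15) = 2^(2 + 1) + 2^2 + 2 + 1. Bump = 112. G_1 = 111.
G_1 = 111. HB_3(111) = 3^(3 + 1) + 3^3 + 3. Bump = 1284. G_2 = 1283.
G_2 = 1283. HB_4(1283) = 4^(4 + 1) + 4^4 + 3. Bump = 18753. G_3 = 18752.
G_3 = 18752. HB_5(18752) = 5^(5 + 1) + 5^5 + 2. Bump = 326594. G_4 = 326593.

18752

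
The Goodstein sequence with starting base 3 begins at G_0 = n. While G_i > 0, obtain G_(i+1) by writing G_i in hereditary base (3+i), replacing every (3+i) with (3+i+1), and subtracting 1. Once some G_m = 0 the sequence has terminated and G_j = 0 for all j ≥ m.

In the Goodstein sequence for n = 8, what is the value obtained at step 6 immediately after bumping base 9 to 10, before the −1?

base 3: 8 = 2·3 + 2; at 4: 2·4 + 2 = 10; next = 9
base 4: 9 = 2·4 + 1; at 5: 2·5 + 1 = 11; next = 10
base 5: 10 = 2·5; at 6: 2·6 = 12; next = 11
base 6: 11 = 6 + 5; at 7: 7 + 5 = 12; next = 11
base 7: 11 = 7 + 4; at 8: 8 + 4 = 12; next = 11
base 8: 11 = 8 + 3; at 9: 9 + 3 = 12; next = 11

12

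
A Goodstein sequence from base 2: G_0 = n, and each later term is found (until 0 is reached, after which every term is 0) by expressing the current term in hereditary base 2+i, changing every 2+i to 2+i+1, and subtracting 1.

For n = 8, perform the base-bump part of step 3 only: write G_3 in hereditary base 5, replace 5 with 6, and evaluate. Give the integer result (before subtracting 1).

G_0 = 8. HB_2(8) = 2^(2 + 1). Bump = 81. G_1 = 80.
G_1 = 80. HB_3(80) = 2·3^3 + 2·3^2 + 2·3 + 2. Bump = 554. G_2 = 553.
G_2 = 553. HB_4(553) = 2·4^4 + 2·4^2 + 2·4 + 1. Bump = 6311. G_3 = 6310.
G_3 = 6310. HB_5(6310) = 2·5^5 + 2·5^2 + 2·5. Bump = 93396. G_4 = 93395.

93396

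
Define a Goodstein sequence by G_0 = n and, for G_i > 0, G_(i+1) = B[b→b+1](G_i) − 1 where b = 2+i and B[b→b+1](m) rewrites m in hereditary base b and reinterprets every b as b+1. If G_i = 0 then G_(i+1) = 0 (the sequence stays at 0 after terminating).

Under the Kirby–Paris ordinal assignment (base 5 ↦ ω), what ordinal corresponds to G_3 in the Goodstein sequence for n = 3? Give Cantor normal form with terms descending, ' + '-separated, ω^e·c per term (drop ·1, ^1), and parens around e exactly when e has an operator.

2

(0) 3|_2 = 2 + 1 ↦ 3 + 1|_3 = 4 ⇒ 3
(1) 3|_3 = 3 ↦ 4|_4 = 4 ⇒ 3
(2) 3|_4 = 3 ↦ 3|_5 = 3 ⇒ 2
(3) 2|_5 = 2 ↦ 2|_6 = 2 ⇒ 1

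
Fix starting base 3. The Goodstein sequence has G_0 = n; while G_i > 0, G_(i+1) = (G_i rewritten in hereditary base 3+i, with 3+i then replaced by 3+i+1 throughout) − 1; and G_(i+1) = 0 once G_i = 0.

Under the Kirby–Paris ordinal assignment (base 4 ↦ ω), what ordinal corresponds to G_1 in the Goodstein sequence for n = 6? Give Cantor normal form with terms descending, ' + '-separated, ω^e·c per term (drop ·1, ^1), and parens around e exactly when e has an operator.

base 3: 6 = 2·3; at 4: 2·4 = 8; next = 7
base 4: 7 = 4 + 3; at 5: 5 + 3 = 8; next = 7

ω + 3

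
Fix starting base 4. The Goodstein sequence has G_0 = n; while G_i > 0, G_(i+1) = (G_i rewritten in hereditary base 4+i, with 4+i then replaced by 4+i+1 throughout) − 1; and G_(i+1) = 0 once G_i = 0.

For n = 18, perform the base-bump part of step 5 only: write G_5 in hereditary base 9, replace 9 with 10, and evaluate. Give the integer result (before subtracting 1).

G_0=18  [base 4] 4^2 + 2  →[4↦5]→  5^2 + 2 = 27  −1 ⇒ G_1=26
G_1=26  [base 5] 5^2 + 1  →[5↦6]→  6^2 + 1 = 37  −1 ⇒ G_2=36
G_2=36  [base 6] 6^2  →[6↦7]→  7^2 = 49  −1 ⇒ G_3=48
G_3=48  [base 7] 6·7 + 6  →[7↦8]→  6·8 + 6 = 54  −1 ⇒ G_4=53
G_4=53  [base 8] 6·8 + 5  →[8↦9]→  6·9 + 5 = 59  −1 ⇒ G_5=58
G_5=58  [base 9] 6·9 + 4  →[9↦10]→  6·10 + 4 = 64  −1 ⇒ G_6=63

64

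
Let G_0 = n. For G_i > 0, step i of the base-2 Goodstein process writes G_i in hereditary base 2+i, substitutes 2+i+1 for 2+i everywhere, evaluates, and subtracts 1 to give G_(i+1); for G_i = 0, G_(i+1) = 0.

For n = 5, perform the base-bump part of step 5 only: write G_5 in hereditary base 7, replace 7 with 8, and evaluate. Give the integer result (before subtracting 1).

G_0=5  [base 2] 2^2 + 1  →[2↦3]→  3^3 + 1 = 28  −1 ⇒ G_1=27
G_1=27  [base 3] 3^3  →[3↦4]→  4^4 = 256  −1 ⇒ G_2=255
G_2=255  [base 4] 3·4^3 + 3·4^2 + 3·4 + 3  →[4↦5]→  3·5^3 + 3·5^2 + 3·5 + 3 = 468  −1 ⇒ G_3=467
G_3=467  [base 5] 3·5^3 + 3·5^2 + 3·5 + 2  →[5↦6]→  3·6^3 + 3·6^2 + 3·6 + 2 = 776  −1 ⇒ G_4=775
G_4=775  [base 6] 3·6^3 + 3·6^2 + 3·6 + 1  →[6↦7]→  3·7^3 + 3·7^2 + 3·7 + 1 = 1198  −1 ⇒ G_5=1197
G_5=1197  [base 7] 3·7^3 + 3·7^2 + 3·7  →[7↦8]→  3·8^3 + 3·8^2 + 3·8 = 1752  −1 ⇒ G_6=1751

1752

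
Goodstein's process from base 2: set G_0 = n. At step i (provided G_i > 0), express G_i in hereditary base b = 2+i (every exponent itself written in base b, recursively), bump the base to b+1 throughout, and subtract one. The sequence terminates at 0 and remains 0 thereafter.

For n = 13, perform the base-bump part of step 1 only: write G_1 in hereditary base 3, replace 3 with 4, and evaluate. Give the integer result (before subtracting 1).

1280

G_0 = 13. HB_2(13) = 2^(2 + 1) + 2^2 + 1. Bump = 109. G_1 = 108.
G_1 = 108. HB_3(108) = 3^(3 + 1) + 3^3. Bump = 1280. G_2 = 1279.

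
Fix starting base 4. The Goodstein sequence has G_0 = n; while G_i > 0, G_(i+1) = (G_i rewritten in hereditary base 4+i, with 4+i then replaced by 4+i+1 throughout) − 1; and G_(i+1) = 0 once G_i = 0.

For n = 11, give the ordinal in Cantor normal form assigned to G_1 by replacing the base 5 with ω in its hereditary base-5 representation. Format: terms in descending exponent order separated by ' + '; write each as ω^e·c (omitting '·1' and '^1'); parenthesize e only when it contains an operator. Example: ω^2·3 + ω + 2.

G_0=11  [base 4] 2·4 + 3  →[4↦5]→  2·5 + 3 = 13  −1 ⇒ G_1=12
G_1=12  [base 5] 2·5 + 2  →[5↦6]→  2·6 + 2 = 14  −1 ⇒ G_2=13

ω·2 + 2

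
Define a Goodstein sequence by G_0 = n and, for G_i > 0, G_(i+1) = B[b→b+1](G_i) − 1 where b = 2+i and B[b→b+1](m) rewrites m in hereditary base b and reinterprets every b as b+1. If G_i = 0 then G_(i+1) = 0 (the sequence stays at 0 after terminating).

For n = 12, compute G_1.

107

12 —HB2→ 2^(2 + 1) + 2^2 —bump→ 3^(3 + 1) + 3^3 = 108 —(−1)→ 107
107 —HB3→ 3^(3 + 1) + 2·3^2 + 2·3 + 2 —bump→ 4^(4 + 1) + 2·4^2 + 2·4 + 2 = 1066 —(−1)→ 1065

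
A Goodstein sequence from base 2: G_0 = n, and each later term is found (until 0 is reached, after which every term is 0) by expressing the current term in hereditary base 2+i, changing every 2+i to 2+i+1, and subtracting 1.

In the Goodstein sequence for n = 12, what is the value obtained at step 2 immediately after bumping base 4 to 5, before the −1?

15686

i=0: 12 = 2^(2 + 1) + 2^2 (b=2); 2→3: 3^(3 + 1) + 3^3 = 108; 108−1 = 107
i=1: 107 = 3^(3 + 1) + 2·3^2 + 2·3 + 2 (b=3); 3→4: 4^(4 + 1) + 2·4^2 + 2·4 + 2 = 1066; 1066−1 = 1065
i=2: 1065 = 4^(4 + 1) + 2·4^2 + 2·4 + 1 (b=4); 4→5: 5^(5 + 1) + 2·5^2 + 2·5 + 1 = 15686; 15686−1 = 15685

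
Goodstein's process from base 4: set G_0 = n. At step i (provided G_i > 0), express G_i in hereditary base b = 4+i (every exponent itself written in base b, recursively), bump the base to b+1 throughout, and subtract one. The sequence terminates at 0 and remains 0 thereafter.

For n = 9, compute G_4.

11

base 4: 9 = 2·4 + 1; at 5: 2·5 + 1 = 11; next = 10
base 5: 10 = 2·5; at 6: 2·6 = 12; next = 11
base 6: 11 = 6 + 5; at 7: 7 + 5 = 12; next = 11
base 7: 11 = 7 + 4; at 8: 8 + 4 = 12; next = 11
base 8: 11 = 8 + 3; at 9: 9 + 3 = 12; next = 11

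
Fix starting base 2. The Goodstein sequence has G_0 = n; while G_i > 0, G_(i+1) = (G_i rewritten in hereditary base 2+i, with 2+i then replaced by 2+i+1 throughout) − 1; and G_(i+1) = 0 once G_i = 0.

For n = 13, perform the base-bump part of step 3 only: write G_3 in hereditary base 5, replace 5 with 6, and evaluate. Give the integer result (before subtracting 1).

280712

base 2: 13 = 2^(2 + 1) + 2^2 + 1; at 3: 3^(3 + 1) + 3^3 + 1 = 109; next = 108
base 3: 108 = 3^(3 + 1) + 3^3; at 4: 4^(4 + 1) + 4^4 = 1280; next = 1279
base 4: 1279 = 4^(4 + 1) + 3·4^3 + 3·4^2 + 3·4 + 3; at 5: 5^(5 + 1) + 3·5^3 + 3·5^2 + 3·5 + 3 = 16093; next = 16092
base 5: 16092 = 5^(5 + 1) + 3·5^3 + 3·5^2 + 3·5 + 2; at 6: 6^(6 + 1) + 3·6^3 + 3·6^2 + 3·6 + 2 = 280712; next = 280711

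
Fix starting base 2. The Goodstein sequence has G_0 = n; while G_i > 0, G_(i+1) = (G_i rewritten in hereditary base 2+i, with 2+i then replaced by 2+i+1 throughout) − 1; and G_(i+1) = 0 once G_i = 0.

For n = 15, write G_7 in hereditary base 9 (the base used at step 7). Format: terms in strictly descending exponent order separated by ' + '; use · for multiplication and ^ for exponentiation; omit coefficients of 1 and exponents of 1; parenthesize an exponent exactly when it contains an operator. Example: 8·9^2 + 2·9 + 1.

9^(9 + 1) + 7·9^7 + 7·9^6 + 7·9^5 + 7·9^4 + 7·9^3 + 7·9^2 + 7·9 + 6

base 2: 15 = 2^(2 + 1) + 2^2 + 2 + 1; at 3: 3^(3 + 1) + 3^3 + 3 + 1 = 112; next = 111
base 3: 111 = 3^(3 + 1) + 3^3 + 3; at 4: 4^(4 + 1) + 4^4 + 4 = 1284; next = 1283
base 4: 1283 = 4^(4 + 1) + 4^4 + 3; at 5: 5^(5 + 1) + 5^5 + 3 = 18753; next = 18752
base 5: 18752 = 5^(5 + 1) + 5^5 + 2; at 6: 6^(6 + 1) + 6^6 + 2 = 326594; next = 326593
base 6: 326593 = 6^(6 + 1) + 6^6 + 1; at 7: 7^(7 + 1) + 7^7 + 1 = 6588345; next = 6588344
base 7: 6588344 = 7^(7 + 1) + 7^7; at 8: 8^(8 + 1) + 8^8 = 150994944; next = 150994943
base 8: 150994943 = 8^(8 + 1) + 7·8^7 + 7·8^6 + 7·8^5 + 7·8^4 + 7·8^3 + 7·8^2 + 7·8 + 7; at 9: 9^(9 + 1) + 7·9^7 + 7·9^6 + 7·9^5 + 7·9^4 + 7·9^3 + 7·9^2 + 7·9 + 7 = 3524450281; next = 3524450280
base 9: 3524450280 = 9^(9 + 1) + 7·9^7 + 7·9^6 + 7·9^5 + 7·9^4 + 7·9^3 + 7·9^2 + 7·9 + 6; at 10: 10^(10 + 1) + 7·10^7 + 7·10^6 + 7·10^5 + 7·10^4 + 7·10^3 + 7·10^2 + 7·10 + 6 = 100077777776; next = 100077777775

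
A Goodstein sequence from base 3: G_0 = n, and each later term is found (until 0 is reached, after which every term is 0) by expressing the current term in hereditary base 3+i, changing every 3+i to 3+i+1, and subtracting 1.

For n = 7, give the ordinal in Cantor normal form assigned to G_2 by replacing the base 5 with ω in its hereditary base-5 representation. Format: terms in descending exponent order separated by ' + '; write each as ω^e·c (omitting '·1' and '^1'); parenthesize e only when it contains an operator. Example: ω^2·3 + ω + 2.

7 —HB3→ 2·3 + 1 —bump→ 2·4 + 1 = 9 —(−1)→ 8
8 —HB4→ 2·4 —bump→ 2·5 = 10 —(−1)→ 9

ω + 4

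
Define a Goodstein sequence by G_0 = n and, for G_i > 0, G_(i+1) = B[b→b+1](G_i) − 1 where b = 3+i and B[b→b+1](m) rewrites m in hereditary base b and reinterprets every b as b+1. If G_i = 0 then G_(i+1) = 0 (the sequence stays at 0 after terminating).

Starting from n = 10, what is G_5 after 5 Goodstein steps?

[0] 10 ≡ 3^2 + 1 (base 3). Lift 4: 17. −1: 16.
[1] 16 ≡ 4^2 (base 4). Lift 5: 25. −1: 24.
[2] 24 ≡ 4·5 + 4 (base 5). Lift 6: 28. −1: 27.
[3] 27 ≡ 4·6 + 3 (base 6). Lift 7: 31. −1: 30.
[4] 30 ≡ 4·7 + 2 (base 7). Lift 8: 34. −1: 33.

33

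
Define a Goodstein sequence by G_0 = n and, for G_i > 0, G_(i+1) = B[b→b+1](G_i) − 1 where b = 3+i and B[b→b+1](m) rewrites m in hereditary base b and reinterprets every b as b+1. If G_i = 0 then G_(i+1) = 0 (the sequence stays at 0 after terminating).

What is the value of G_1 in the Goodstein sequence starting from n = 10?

step 0: 10 = 3^2 + 1; sub 4 for 3: 4^2 + 1; = 17; G_1 = 17−1 = 16
step 1: 16 = 4^2; sub 5 for 4: 5^2; = 25; G_2 = 25−1 = 24

16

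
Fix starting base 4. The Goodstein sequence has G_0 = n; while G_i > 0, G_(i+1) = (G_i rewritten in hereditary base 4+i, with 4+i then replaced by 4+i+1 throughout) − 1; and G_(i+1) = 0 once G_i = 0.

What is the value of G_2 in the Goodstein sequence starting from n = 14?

18

14 —HB4→ 3·4 + 2 —bump→ 3·5 + 2 = 17 —(−1)→ 16
16 —HB5→ 3·5 + 1 —bump→ 3·6 + 1 = 19 —(−1)→ 18
18 —HB6→ 3·6 —bump→ 3·7 = 21 —(−1)→ 20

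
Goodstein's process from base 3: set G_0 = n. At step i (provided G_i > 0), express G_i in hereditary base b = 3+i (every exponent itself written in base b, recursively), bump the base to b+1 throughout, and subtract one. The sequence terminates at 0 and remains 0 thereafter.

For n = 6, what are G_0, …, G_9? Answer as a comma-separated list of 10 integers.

6, 7, 7, 7, 7, 7, 6, 5, 4, 3

base 3: 6 = 2·3; at 4: 2·4 = 8; next = 7
base 4: 7 = 4 + 3; at 5: 5 + 3 = 8; next = 7
base 5: 7 = 5 + 2; at 6: 6 + 2 = 8; next = 7
base 6: 7 = 6 + 1; at 7: 7 + 1 = 8; next = 7
base 7: 7 = 7; at 8: 8 = 8; next = 7
base 8: 7 = 7; at 9: 7 = 7; next = 6
base 9: 6 = 6; at 10: 6 = 6; next = 5
base 10: 5 = 5; at 11: 5 = 5; next = 4
base 11: 4 = 4; at 12: 4 = 4; next = 3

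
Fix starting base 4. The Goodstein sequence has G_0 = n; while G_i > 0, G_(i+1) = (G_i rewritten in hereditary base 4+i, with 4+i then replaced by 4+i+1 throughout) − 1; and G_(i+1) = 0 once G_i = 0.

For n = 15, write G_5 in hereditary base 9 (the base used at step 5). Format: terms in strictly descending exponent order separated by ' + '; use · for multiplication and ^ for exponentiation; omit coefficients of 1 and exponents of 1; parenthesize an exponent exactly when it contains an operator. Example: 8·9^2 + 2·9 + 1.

G_0 = 15. HB_4(15) = 3·4 + 3. Bump = 18. G_1 = 17.
G_1 = 17. HB_5(17) = 3·5 + 2. Bump = 20. G_2 = 19.
G_2 = 19. HB_6(19) = 3·6 + 1. Bump = 22. G_3 = 21.
G_3 = 21. HB_7(21) = 3·7. Bump = 24. G_4 = 23.
G_4 = 23. HB_8(23) = 2·8 + 7. Bump = 25. G_5 = 24.
G_5 = 24. HB_9(24) = 2·9 + 6. Bump = 26. G_6 = 25.

2·9 + 6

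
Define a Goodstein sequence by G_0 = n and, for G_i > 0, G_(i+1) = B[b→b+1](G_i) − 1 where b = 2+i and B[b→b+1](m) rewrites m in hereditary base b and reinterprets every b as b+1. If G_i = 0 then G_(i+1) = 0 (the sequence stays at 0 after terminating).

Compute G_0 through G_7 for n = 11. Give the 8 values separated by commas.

11, 84, 1027, 15627, 279937, 5764801, 134217727, 2749609302

[0] 11 ≡ 2^(2 + 1) + 2 + 1 (base 2). Lift 3: 85. −1: 84.
[1] 84 ≡ 3^(3 + 1) + 3 (base 3). Lift 4: 1028. −1: 1027.
[2] 1027 ≡ 4^(4 + 1) + 3 (base 4). Lift 5: 15628. −1: 15627.
[3] 15627 ≡ 5^(5 + 1) + 2 (base 5). Lift 6: 279938. −1: 279937.
[4] 279937 ≡ 6^(6 + 1) + 1 (base 6). Lift 7: 5764802. −1: 5764801.
[5] 5764801 ≡ 7^(7 + 1) (base 7). Lift 8: 134217728. −1: 134217727.
[6] 134217727 ≡ 7·8^8 + 7·8^7 + 7·8^6 + 7·8^5 + 7·8^4 + 7·8^3 + 7·8^2 + 7·8 + 7 (base 8). Lift 9: 2749609303. −1: 2749609302.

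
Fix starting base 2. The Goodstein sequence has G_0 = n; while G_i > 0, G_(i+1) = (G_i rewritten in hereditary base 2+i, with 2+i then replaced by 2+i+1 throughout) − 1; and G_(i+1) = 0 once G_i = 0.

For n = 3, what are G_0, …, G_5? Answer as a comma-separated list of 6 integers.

base 2: 3 = 2 + 1; at 3: 3 + 1 = 4; next = 3
base 3: 3 = 3; at 4: 4 = 4; next = 3
base 4: 3 = 3; at 5: 3 = 3; next = 2
base 5: 2 = 2; at 6: 2 = 2; next = 1
base 6: 1 = 1; at 7: 1 = 1; next = 0

3, 3, 3, 2, 1, 0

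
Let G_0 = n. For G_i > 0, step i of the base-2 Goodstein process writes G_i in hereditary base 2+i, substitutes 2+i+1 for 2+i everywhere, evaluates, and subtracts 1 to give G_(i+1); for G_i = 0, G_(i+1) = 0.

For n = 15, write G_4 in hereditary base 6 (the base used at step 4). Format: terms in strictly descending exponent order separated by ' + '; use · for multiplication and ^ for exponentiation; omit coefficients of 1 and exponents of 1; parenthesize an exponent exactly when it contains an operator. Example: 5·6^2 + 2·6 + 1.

step 0: 15 = 2^(2 + 1) + 2^2 + 2 + 1; sub 3 for 2: 3^(3 + 1) + 3^3 + 3 + 1; = 112; G_1 = 112−1 = 111
step 1: 111 = 3^(3 + 1) + 3^3 + 3; sub 4 for 3: 4^(4 + 1) + 4^4 + 4; = 1284; G_2 = 1284−1 = 1283
step 2: 1283 = 4^(4 + 1) + 4^4 + 3; sub 5 for 4: 5^(5 + 1) + 5^5 + 3; = 18753; G_3 = 18753−1 = 18752
step 3: 18752 = 5^(5 + 1) + 5^5 + 2; sub 6 for 5: 6^(6 + 1) + 6^6 + 2; = 326594; G_4 = 326594−1 = 326593
step 4: 326593 = 6^(6 + 1) + 6^6 + 1; sub 7 for 6: 7^(7 + 1) + 7^7 + 1; = 6588345; G_5 = 6588345−1 = 6588344

6^(6 + 1) + 6^6 + 1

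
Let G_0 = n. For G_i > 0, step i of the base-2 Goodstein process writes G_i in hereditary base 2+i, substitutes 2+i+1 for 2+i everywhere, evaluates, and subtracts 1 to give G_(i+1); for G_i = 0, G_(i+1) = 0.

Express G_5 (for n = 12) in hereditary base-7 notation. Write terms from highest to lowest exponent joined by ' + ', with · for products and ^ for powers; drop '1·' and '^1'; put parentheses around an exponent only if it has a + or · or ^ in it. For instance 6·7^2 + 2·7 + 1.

7^(7 + 1) + 2·7^2 + 7 + 4

step 0: 12 = 2^(2 + 1) + 2^2; sub 3 for 2: 3^(3 + 1) + 3^3; = 108; G_1 = 108−1 = 107
step 1: 107 = 3^(3 + 1) + 2·3^2 + 2·3 + 2; sub 4 for 3: 4^(4 + 1) + 2·4^2 + 2·4 + 2; = 1066; G_2 = 1066−1 = 1065
step 2: 1065 = 4^(4 + 1) + 2·4^2 + 2·4 + 1; sub 5 for 4: 5^(5 + 1) + 2·5^2 + 2·5 + 1; = 15686; G_3 = 15686−1 = 15685
step 3: 15685 = 5^(5 + 1) + 2·5^2 + 2·5; sub 6 for 5: 6^(6 + 1) + 2·6^2 + 2·6; = 280020; G_4 = 280020−1 = 280019
step 4: 280019 = 6^(6 + 1) + 2·6^2 + 6 + 5; sub 7 for 6: 7^(7 + 1) + 2·7^2 + 7 + 5; = 5764911; G_5 = 5764911−1 = 5764910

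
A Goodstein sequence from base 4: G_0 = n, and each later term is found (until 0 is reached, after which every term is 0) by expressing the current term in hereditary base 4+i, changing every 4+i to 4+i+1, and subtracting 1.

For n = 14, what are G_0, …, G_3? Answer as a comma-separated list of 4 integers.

step 0: 14 = 3·4 + 2; sub 5 for 4: 3·5 + 2; = 17; G_1 = 17−1 = 16
step 1: 16 = 3·5 + 1; sub 6 for 5: 3·6 + 1; = 19; G_2 = 19−1 = 18
step 2: 18 = 3·6; sub 7 for 6: 3·7; = 21; G_3 = 21−1 = 20

14, 16, 18, 20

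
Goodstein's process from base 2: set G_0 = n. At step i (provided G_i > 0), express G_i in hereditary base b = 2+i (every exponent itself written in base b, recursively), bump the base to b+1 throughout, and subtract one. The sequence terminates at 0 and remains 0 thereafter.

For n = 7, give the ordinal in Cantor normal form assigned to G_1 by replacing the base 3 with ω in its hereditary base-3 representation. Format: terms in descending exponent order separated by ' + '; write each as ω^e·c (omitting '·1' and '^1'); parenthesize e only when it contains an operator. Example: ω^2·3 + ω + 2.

(0) 7|_2 = 2^2 + 2 + 1 ↦ 3^3 + 3 + 1|_3 = 31 ⇒ 30
(1) 30|_3 = 3^3 + 3 ↦ 4^4 + 4|_4 = 260 ⇒ 259

ω^ω + ω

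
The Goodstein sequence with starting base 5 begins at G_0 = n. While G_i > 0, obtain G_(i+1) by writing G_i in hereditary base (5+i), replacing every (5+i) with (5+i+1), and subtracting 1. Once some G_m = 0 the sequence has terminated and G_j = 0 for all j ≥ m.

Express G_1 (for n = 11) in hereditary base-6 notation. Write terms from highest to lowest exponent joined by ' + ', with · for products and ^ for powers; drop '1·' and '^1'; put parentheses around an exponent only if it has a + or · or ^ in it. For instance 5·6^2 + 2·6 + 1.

[0] 11 ≡ 2·5 + 1 (base 5). Lift 6: 13. −1: 12.
[1] 12 ≡ 2·6 (base 6). Lift 7: 14. −1: 13.

2·6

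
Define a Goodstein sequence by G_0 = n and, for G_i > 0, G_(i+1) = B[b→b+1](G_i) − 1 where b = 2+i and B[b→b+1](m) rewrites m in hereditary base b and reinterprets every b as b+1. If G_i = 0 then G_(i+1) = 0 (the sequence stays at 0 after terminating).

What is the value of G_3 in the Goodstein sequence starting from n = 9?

(0) 9|_2 = 2^(2 + 1) + 1 ↦ 3^(3 + 1) + 1|_3 = 82 ⇒ 81
(1) 81|_3 = 3^(3 + 1) ↦ 4^(4 + 1)|_4 = 1024 ⇒ 1023
(2) 1023|_4 = 3·4^4 + 3·4^3 + 3·4^2 + 3·4 + 3 ↦ 3·5^5 + 3·5^3 + 3·5^2 + 3·5 + 3|_5 = 9843 ⇒ 9842
(3) 9842|_5 = 3·5^5 + 3·5^3 + 3·5^2 + 3·5 + 2 ↦ 3·6^6 + 3·6^3 + 3·6^2 + 3·6 + 2|_6 = 140744 ⇒ 140743

9842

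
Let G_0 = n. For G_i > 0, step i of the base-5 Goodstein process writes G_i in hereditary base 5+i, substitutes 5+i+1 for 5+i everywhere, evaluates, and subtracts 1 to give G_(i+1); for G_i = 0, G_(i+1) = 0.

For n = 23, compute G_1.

(0) 23|_5 = 4·5 + 3 ↦ 4·6 + 3|_6 = 27 ⇒ 26
(1) 26|_6 = 4·6 + 2 ↦ 4·7 + 2|_7 = 30 ⇒ 29

26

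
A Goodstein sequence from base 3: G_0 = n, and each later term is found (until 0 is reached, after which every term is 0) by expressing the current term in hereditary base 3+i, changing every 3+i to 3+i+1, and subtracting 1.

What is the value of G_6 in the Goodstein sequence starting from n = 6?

6

step 0: 6 = 2·3; sub 4 for 3: 2·4; = 8; G_1 = 8−1 = 7
step 1: 7 = 4 + 3; sub 5 for 4: 5 + 3; = 8; G_2 = 8−1 = 7
step 2: 7 = 5 + 2; sub 6 for 5: 6 + 2; = 8; G_3 = 8−1 = 7
step 3: 7 = 6 + 1; sub 7 for 6: 7 + 1; = 8; G_4 = 8−1 = 7
step 4: 7 = 7; sub 8 for 7: 8; = 8; G_5 = 8−1 = 7
step 5: 7 = 7; sub 9 for 8: 7; = 7; G_6 = 7−1 = 6
step 6: 6 = 6; sub 10 for 9: 6; = 6; G_7 = 6−1 = 5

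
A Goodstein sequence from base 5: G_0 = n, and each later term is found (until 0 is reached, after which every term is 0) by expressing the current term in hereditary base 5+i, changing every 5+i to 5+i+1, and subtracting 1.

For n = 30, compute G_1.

41

i=0: 30 = 5^2 + 5 (b=5); 5→6: 6^2 + 6 = 42; 42−1 = 41
i=1: 41 = 6^2 + 5 (b=6); 6→7: 7^2 + 5 = 54; 54−1 = 53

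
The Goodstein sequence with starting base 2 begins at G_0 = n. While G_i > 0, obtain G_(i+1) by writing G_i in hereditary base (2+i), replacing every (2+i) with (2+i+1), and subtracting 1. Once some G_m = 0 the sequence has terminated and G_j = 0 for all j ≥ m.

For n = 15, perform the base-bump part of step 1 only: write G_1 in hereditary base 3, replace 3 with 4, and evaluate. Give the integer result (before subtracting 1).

15 —HB2→ 2^(2 + 1) + 2^2 + 2 + 1 —bump→ 3^(3 + 1) + 3^3 + 3 + 1 = 112 —(−1)→ 111
111 —HB3→ 3^(3 + 1) + 3^3 + 3 —bump→ 4^(4 + 1) + 4^4 + 4 = 1284 —(−1)→ 1283

1284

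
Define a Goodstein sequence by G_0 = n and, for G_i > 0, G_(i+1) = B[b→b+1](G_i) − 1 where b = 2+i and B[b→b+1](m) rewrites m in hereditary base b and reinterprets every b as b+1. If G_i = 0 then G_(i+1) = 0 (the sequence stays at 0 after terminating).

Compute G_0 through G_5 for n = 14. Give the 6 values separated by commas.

[0] 14 ≡ 2^(2 + 1) + 2^2 + 2 (base 2). Lift 3: 111. −1: 110.
[1] 110 ≡ 3^(3 + 1) + 3^3 + 2 (base 3). Lift 4: 1282. −1: 1281.
[2] 1281 ≡ 4^(4 + 1) + 4^4 + 1 (base 4). Lift 5: 18751. −1: 18750.
[3] 18750 ≡ 5^(5 + 1) + 5^5 (base 5). Lift 6: 326592. −1: 326591.
[4] 326591 ≡ 6^(6 + 1) + 5·6^5 + 5·6^4 + 5·6^3 + 5·6^2 + 5·6 + 5 (base 6). Lift 7: 5862841. −1: 5862840.

14, 110, 1281, 18750, 326591, 5862840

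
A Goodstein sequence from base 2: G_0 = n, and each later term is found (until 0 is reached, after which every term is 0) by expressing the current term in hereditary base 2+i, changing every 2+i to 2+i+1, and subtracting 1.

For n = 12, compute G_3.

15685

G_0=12  [base 2] 2^(2 + 1) + 2^2  →[2↦3]→  3^(3 + 1) + 3^3 = 108  −1 ⇒ G_1=107
G_1=107  [base 3] 3^(3 + 1) + 2·3^2 + 2·3 + 2  →[3↦4]→  4^(4 + 1) + 2·4^2 + 2·4 + 2 = 1066  −1 ⇒ G_2=1065
G_2=1065  [base 4] 4^(4 + 1) + 2·4^2 + 2·4 + 1  →[4↦5]→  5^(5 + 1) + 2·5^2 + 2·5 + 1 = 15686  −1 ⇒ G_3=15685
G_3=15685  [base 5] 5^(5 + 1) + 2·5^2 + 2·5  →[5↦6]→  6^(6 + 1) + 2·6^2 + 2·6 = 280020  −1 ⇒ G_4=280019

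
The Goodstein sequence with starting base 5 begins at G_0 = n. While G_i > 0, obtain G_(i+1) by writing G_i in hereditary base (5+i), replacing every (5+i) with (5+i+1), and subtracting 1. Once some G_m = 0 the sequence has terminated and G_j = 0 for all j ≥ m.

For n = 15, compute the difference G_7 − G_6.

G_0=15  [base 5] 3·5  →[5↦6]→  3·6 = 18  −1 ⇒ G_1=17
G_1=17  [base 6] 2·6 + 5  →[6↦7]→  2·7 + 5 = 19  −1 ⇒ G_2=18
G_2=18  [base 7] 2·7 + 4  →[7↦8]→  2·8 + 4 = 20  −1 ⇒ G_3=19
G_3=19  [base 8] 2·8 + 3  →[8↦9]→  2·9 + 3 = 21  −1 ⇒ G_4=20
G_4=20  [base 9] 2·9 + 2  →[9↦10]→  2·10 + 2 = 22  −1 ⇒ G_5=21
G_5=21  [base 10] 2·10 + 1  →[10↦11]→  2·11 + 1 = 23  −1 ⇒ G_6=22
G_6=22  [base 11] 2·11  →[11↦12]→  2·12 = 24  −1 ⇒ G_7=23

1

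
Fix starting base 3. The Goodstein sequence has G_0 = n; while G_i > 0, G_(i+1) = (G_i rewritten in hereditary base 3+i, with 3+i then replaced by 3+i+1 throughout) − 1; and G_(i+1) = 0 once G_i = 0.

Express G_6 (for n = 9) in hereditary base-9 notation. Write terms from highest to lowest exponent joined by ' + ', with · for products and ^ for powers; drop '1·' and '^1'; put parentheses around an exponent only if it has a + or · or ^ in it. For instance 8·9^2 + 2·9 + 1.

2·9 + 6

step 0: 9 = 3^2; sub 4 for 3: 4^2; = 16; G_1 = 16−1 = 15
step 1: 15 = 3·4 + 3; sub 5 for 4: 3·5 + 3; = 18; G_2 = 18−1 = 17
step 2: 17 = 3·5 + 2; sub 6 for 5: 3·6 + 2; = 20; G_3 = 20−1 = 19
step 3: 19 = 3·6 + 1; sub 7 for 6: 3·7 + 1; = 22; G_4 = 22−1 = 21
step 4: 21 = 3·7; sub 8 for 7: 3·8; = 24; G_5 = 24−1 = 23
step 5: 23 = 2·8 + 7; sub 9 for 8: 2·9 + 7; = 25; G_6 = 25−1 = 24
step 6: 24 = 2·9 + 6; sub 10 for 9: 2·10 + 6; = 26; G_7 = 26−1 = 25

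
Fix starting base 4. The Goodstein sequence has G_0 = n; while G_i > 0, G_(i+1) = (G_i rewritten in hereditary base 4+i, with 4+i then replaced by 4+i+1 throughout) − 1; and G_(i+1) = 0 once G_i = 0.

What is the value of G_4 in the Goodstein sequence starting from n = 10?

i=0: 10 = 2·4 + 2 (b=4); 4→5: 2·5 + 2 = 12; 12−1 = 11
i=1: 11 = 2·5 + 1 (b=5); 5→6: 2·6 + 1 = 13; 13−1 = 12
i=2: 12 = 2·6 (b=6); 6→7: 2·7 = 14; 14−1 = 13
i=3: 13 = 7 + 6 (b=7); 7→8: 8 + 6 = 14; 14−1 = 13
i=4: 13 = 8 + 5 (b=8); 8→9: 9 + 5 = 14; 14−1 = 13

13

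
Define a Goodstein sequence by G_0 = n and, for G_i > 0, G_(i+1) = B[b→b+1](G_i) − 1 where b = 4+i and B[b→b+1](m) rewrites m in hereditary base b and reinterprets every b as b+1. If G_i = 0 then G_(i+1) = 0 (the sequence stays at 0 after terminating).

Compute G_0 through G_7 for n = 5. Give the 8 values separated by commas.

base 4: 5 = 4 + 1; at 5: 5 + 1 = 6; next = 5
base 5: 5 = 5; at 6: 6 = 6; next = 5
base 6: 5 = 5; at 7: 5 = 5; next = 4
base 7: 4 = 4; at 8: 4 = 4; next = 3
base 8: 3 = 3; at 9: 3 = 3; next = 2
base 9: 2 = 2; at 10: 2 = 2; next = 1
base 10: 1 = 1; at 11: 1 = 1; next = 0

5, 5, 5, 4, 3, 2, 1, 0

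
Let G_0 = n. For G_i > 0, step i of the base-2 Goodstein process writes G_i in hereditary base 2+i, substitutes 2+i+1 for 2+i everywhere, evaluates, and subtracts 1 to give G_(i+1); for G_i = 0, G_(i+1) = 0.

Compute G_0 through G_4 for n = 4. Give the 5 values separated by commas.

4, 26, 41, 60, 83

(0) 4|_2 = 2^2 ↦ 3^3|_3 = 27 ⇒ 26
(1) 26|_3 = 2·3^2 + 2·3 + 2 ↦ 2·4^2 + 2·4 + 2|_4 = 42 ⇒ 41
(2) 41|_4 = 2·4^2 + 2·4 + 1 ↦ 2·5^2 + 2·5 + 1|_5 = 61 ⇒ 60
(3) 60|_5 = 2·5^2 + 2·5 ↦ 2·6^2 + 2·6|_6 = 84 ⇒ 83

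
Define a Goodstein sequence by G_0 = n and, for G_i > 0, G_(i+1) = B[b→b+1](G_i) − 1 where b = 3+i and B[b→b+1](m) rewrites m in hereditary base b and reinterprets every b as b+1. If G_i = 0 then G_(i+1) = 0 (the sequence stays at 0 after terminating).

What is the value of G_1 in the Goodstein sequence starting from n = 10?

step 0: 10 = 3^2 + 1; sub 4 for 3: 4^2 + 1; = 17; G_1 = 17−1 = 16
step 1: 16 = 4^2; sub 5 for 4: 5^2; = 25; G_2 = 25−1 = 24

16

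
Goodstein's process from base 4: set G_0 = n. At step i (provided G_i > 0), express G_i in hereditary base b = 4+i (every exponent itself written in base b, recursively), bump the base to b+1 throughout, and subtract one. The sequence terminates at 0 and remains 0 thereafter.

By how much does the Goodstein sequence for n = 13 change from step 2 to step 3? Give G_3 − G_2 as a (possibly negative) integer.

1

(0) 13|_4 = 3·4 + 1 ↦ 3·5 + 1|_5 = 16 ⇒ 15
(1) 15|_5 = 3·5 ↦ 3·6|_6 = 18 ⇒ 17
(2) 17|_6 = 2·6 + 5 ↦ 2·7 + 5|_7 = 19 ⇒ 18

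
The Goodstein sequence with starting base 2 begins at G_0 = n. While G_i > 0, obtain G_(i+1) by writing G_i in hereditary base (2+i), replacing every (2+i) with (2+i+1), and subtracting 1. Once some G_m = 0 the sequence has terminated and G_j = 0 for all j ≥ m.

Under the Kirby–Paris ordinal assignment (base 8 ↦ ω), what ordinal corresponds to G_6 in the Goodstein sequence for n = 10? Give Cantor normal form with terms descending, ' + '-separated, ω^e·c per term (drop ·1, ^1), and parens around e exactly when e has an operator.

i=0: 10 = 2^(2 + 1) + 2 (b=2); 2→3: 3^(3 + 1) + 3 = 84; 84−1 = 83
i=1: 83 = 3^(3 + 1) + 2 (b=3); 3→4: 4^(4 + 1) + 2 = 1026; 1026−1 = 1025
i=2: 1025 = 4^(4 + 1) + 1 (b=4); 4→5: 5^(5 + 1) + 1 = 15626; 15626−1 = 15625
i=3: 15625 = 5^(5 + 1) (b=5); 5→6: 6^(6 + 1) = 279936; 279936−1 = 279935
i=4: 279935 = 5·6^6 + 5·6^5 + 5·6^4 + 5·6^3 + 5·6^2 + 5·6 + 5 (b=6); 6→7: 5·7^7 + 5·7^5 + 5·7^4 + 5·7^3 + 5·7^2 + 5·7 + 5 = 4215755; 4215755−1 = 4215754
i=5: 4215754 = 5·7^7 + 5·7^5 + 5·7^4 + 5·7^3 + 5·7^2 + 5·7 + 4 (b=7); 7→8: 5·8^8 + 5·8^5 + 5·8^4 + 5·8^3 + 5·8^2 + 5·8 + 4 = 84073324; 84073324−1 = 84073323
i=6: 84073323 = 5·8^8 + 5·8^5 + 5·8^4 + 5·8^3 + 5·8^2 + 5·8 + 3 (b=8); 8→9: 5·9^9 + 5·9^5 + 5·9^4 + 5·9^3 + 5·9^2 + 5·9 + 3 = 1937434593; 1937434593−1 = 1937434592

ω^ω·5 + ω^5·5 + ω^4·5 + ω^3·5 + ω^2·5 + ω·5 + 3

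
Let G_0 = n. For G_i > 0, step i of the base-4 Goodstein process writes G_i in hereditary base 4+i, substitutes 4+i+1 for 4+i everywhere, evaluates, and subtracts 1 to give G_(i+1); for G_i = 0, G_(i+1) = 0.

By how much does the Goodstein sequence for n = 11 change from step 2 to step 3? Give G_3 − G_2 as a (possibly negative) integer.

G_0 = 11. HB_4(11) = 2·4 + 3. Bump = 13. G_1 = 12.
G_1 = 12. HB_5(12) = 2·5 + 2. Bump = 14. G_2 = 13.
G_2 = 13. HB_6(13) = 2·6 + 1. Bump = 15. G_3 = 14.

1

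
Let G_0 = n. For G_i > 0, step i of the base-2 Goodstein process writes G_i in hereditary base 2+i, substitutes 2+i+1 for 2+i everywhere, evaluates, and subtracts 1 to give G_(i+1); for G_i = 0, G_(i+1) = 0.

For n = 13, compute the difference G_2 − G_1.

[0] 13 ≡ 2^(2 + 1) + 2^2 + 1 (base 2). Lift 3: 109. −1: 108.
[1] 108 ≡ 3^(3 + 1) + 3^3 (base 3). Lift 4: 1280. −1: 1279.

1171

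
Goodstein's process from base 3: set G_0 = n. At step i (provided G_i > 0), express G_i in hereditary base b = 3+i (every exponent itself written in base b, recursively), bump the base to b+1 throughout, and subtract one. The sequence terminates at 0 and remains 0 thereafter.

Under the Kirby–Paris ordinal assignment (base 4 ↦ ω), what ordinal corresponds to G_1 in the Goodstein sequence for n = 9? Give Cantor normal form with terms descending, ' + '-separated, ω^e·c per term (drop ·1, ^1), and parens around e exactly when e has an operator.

ω·3 + 3

G_0 = 9. HB_3(9) = 3^2. Bump = 16. G_1 = 15.
G_1 = 15. HB_4(15) = 3·4 + 3. Bump = 18. G_2 = 17.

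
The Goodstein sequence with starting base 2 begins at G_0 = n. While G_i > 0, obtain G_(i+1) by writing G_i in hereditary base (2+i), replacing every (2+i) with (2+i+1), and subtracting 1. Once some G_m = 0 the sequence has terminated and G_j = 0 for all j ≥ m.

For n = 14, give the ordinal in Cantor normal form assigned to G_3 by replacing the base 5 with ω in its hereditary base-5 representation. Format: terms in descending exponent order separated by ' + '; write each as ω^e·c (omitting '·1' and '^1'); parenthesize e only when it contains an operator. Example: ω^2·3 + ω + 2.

(0) 14|_2 = 2^(2 + 1) + 2^2 + 2 ↦ 3^(3 + 1) + 3^3 + 3|_3 = 111 ⇒ 110
(1) 110|_3 = 3^(3 + 1) + 3^3 + 2 ↦ 4^(4 + 1) + 4^4 + 2|_4 = 1282 ⇒ 1281
(2) 1281|_4 = 4^(4 + 1) + 4^4 + 1 ↦ 5^(5 + 1) + 5^5 + 1|_5 = 18751 ⇒ 18750
(3) 18750|_5 = 5^(5 + 1) + 5^5 ↦ 6^(6 + 1) + 6^6|_6 = 326592 ⇒ 326591

ω^(ω + 1) + ω^ω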